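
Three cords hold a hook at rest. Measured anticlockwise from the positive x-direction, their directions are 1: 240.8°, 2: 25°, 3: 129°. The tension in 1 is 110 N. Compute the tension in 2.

T_2 ≈ 105 N

Resolve: ΣF_x = 110 cos 240.8° + T_2 cos 25° + T_3 cos 129° = 0.
        ΣF_y = 110 sin 240.8° + T_2 sin 25° + T_3 sin 129° = 0.
The known terms sum to (-53.66, -96.02) N, so 0.9063 T_2 − 0.6293 T_3 = 53.66 and 0.4226 T_2 + 0.7771 T_3 = 96.02.
Solving simultaneously: T_2 = 105.3 N, T_3 = 66.32 N.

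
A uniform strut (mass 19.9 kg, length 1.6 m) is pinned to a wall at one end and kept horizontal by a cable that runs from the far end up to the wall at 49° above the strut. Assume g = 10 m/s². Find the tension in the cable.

T ≈ 132 N

Take torques about the hinge: T sin 49° · 1.6 = 19.9×10×0.8 = 159.2 N·m.
So T = 159.2 / (0.7547 × 1.6) = 131.84 N.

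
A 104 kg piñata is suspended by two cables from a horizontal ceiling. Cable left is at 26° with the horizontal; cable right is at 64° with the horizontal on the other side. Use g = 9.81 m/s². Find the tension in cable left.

T_left ≈ 447 N

Weight W = 104 × 9.81 = 1020 N acts straight down.
Horizontal: T_left cos 26° = T_right cos 64°  →  T_right = 2.05 T_left.
Vertical: T_left sin 26° + T_right sin 64° = 1020.
Substituting the horizontal relation into the vertical equation gives 2.281 T_left = 1020, so T_left = 447.2 N.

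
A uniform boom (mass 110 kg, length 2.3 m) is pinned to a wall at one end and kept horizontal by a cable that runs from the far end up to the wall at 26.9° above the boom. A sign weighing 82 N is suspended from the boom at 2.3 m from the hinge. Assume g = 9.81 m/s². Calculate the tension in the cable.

T ≈ 1370 N

Take torques about the hinge: T sin 26.9° · 2.3 = 110×9.81×1.15 + 82×2.3 = 1429.6 N·m.
So T = 1429.6 / (0.4524 × 2.3) = 1373.8 N.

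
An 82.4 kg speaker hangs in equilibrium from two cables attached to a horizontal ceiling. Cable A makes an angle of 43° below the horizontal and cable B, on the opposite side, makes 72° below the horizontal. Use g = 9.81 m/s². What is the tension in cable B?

T_B ≈ 652 N

Weight W = 82.4 × 9.81 = 808.3 N acts straight down.
Horizontal: T_A cos 43° = T_B cos 72°  →  T_A = 0.4225 T_B.
Vertical: T_A sin 43° + T_B sin 72° = 808.3.
Substituting the horizontal relation into the vertical equation gives 1.239 T_B = 808.3, so T_B = 652.3 N.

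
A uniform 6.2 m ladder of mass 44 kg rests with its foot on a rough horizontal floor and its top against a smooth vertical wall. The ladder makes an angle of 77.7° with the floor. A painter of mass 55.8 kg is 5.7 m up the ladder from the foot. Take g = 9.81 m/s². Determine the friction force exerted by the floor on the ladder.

f ≈ 157 N

Torques about the foot: N_wall · 6.2 sin 77.7° = 44×9.81×3.1 cos 77.7° + 55.8×9.81×5.7 cos 77.7° → N_wall = 156.78 N.
ΣF_x = 0: f_floor = N_wall = 156.78 N.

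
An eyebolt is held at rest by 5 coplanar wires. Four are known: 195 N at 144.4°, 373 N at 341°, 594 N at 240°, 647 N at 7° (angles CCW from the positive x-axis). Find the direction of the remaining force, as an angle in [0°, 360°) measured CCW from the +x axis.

θ ≈ 141°

Sum the known components: ΣF_x = 539.3 N, ΣF_y = -443.5 N.
For equilibrium the remaining force must supply (−ΣF_x, −ΣF_y) = (-539.3, 443.5) N.
Magnitude = √((-539.3)² + (443.5)²) = 698.2 N; direction = atan2(443.5, -539.3) = 140.6°.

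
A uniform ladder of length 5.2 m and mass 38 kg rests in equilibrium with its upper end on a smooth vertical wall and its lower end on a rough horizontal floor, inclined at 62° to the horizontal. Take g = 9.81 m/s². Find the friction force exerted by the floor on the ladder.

f ≈ 99.1 N

Torques about the foot: N_wall · 5.2 sin 62° = 38×9.81×2.6 cos 62° → N_wall = 99.105 N.
ΣF_x = 0: f_floor = N_wall = 99.105 N.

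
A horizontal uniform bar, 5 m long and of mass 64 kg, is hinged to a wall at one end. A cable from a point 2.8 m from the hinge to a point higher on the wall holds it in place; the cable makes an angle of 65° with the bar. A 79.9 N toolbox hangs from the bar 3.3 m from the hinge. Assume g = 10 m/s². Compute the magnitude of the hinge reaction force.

|H| ≈ 315 N

Take torques about the hinge: T sin 65° · 2.8 = 64×10×2.5 + 79.9×3.3 = 1863.7 N·m.
So T = 1863.7 / (0.9063 × 2.8) = 734.4 N.
ΣF_x = 0: H_x = T cos 65° = 310.37 N.
ΣF_y = 0: H_y = (64×10 + 79.9) − T sin 65° = 719.9 − 665.6 = 54.304 N.
|H| = √(H_x² + H_y²) = √((310.37)² + (54.304)²) = 315.09 N.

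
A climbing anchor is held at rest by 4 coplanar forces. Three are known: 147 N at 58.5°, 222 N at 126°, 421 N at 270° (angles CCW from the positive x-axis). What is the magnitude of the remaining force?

Sum the known components: ΣF_x = -53.68 N, ΣF_y = -116.1 N.
For equilibrium the remaining force must supply (−ΣF_x, −ΣF_y) = (53.68, 116.1) N.
Magnitude = √((53.68)² + (116.1)²) = 127.9 N; direction = atan2(116.1, 53.68) = 65.2°.

F ≈ 128 N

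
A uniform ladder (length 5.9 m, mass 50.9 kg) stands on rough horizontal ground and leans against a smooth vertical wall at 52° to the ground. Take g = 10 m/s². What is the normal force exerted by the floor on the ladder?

ΣF_y = 0: N_floor = 50.9×10 = 509 N.

N_floor ≈ 509 N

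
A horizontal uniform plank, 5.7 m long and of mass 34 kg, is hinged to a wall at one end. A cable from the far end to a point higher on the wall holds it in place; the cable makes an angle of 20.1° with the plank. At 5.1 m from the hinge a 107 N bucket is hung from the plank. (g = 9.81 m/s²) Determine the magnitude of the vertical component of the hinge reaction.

|H_y| ≈ 178 N

Take torques about the hinge: T sin 20.1° · 5.7 = 34×9.81×2.85 + 107×5.1 = 1496.3 N·m.
So T = 1496.3 / (0.3437 × 5.7) = 763.86 N.
ΣF_y = 0: H_y = (34×9.81 + 107) − T sin 20.1° = 440.54 − 262.51 = 178.03 N.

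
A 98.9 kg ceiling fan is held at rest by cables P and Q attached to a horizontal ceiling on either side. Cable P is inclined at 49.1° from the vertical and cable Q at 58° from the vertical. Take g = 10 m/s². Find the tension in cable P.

T_P ≈ 878 N

Angles from the horizontal: cable P is 90° − 49.1° = 40.9°, cable Q is 90° − 58° = 32°.
Weight W = 98.9 × 10 = 989 N acts straight down.
Horizontal: T_P cos 40.9° = T_Q cos 32°  →  T_Q = 0.8913 T_P.
Vertical: T_P sin 40.9° + T_Q sin 32° = 989.
Substituting the horizontal relation into the vertical equation gives 1.127 T_P = 989, so T_P = 877.5 N.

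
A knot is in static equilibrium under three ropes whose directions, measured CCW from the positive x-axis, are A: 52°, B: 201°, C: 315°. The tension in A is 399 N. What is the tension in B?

T_B ≈ 434 N

Resolve: ΣF_x = 399 cos 52° + T_B cos 201° + T_C cos 315° = 0.
        ΣF_y = 399 sin 52° + T_B sin 201° + T_C sin 315° = 0.
The known terms sum to (245.6, 314.4) N, so -0.9336 T_B + 0.7071 T_C = -245.6 and -0.3584 T_B − 0.7071 T_C = -314.4.
Solving simultaneously: T_B = 433.5 N, T_C = 224.9 N.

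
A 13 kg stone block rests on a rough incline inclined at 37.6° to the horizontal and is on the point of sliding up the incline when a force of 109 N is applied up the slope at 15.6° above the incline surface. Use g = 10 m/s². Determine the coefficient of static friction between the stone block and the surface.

On the verge of sliding up the incline, friction is at its maximum μN and acts down the slope.
Perpendicular to incline: N = W cos 37.6° − P sin 15.6° = 103 − 29.31 = 73.69 N.
Along incline: P cos 15.6° − μN = W sin 37.6° → μ = −(W sin 37.6° − P cos 15.6°) / N = 0.3483.

μ ≈ 0.348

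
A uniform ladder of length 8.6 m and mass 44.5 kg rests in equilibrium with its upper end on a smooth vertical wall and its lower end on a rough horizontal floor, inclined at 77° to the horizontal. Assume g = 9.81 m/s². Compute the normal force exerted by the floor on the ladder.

N_floor ≈ 437 N

ΣF_y = 0: N_floor = 44.5×9.81 = 436.55 N.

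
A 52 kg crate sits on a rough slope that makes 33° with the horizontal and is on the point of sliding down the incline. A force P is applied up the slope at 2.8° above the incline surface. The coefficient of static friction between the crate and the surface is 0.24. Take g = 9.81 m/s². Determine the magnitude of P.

On the verge of sliding down the incline, friction equals μN and acts up the slope.
Perpendicular: N + P sin 2.8° = W cos 33° = 427.8 N.
Along incline: P cos 2.8° + μN = W sin 33° with W sin 33° = 277.8 N.
Solving the pair for P and N: P = 177.4 N, N = 419.2 N (and f = μN = 100.6 N).

P ≈ 177 N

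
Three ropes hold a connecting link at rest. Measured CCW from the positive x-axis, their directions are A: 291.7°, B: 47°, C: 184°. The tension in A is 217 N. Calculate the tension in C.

Resolve: ΣF_x = 217 cos 291.7° + T_B cos 47° + T_C cos 184° = 0.
        ΣF_y = 217 sin 291.7° + T_B sin 47° + T_C sin 184° = 0.
The known terms sum to (80.24, -201.6) N, so 0.6820 T_B − 0.9976 T_C = -80.24 and 0.7314 T_B − 0.0698 T_C = 201.6.
Solving simultaneously: T_B = 303.1 N, T_C = 287.7 N.

T_C ≈ 288 N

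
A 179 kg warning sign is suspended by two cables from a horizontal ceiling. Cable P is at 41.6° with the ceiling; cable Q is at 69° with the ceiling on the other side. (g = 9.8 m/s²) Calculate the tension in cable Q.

T_Q ≈ 1400 N

Weight W = 179 × 9.8 = 1754 N acts straight down.
Horizontal: T_P cos 41.6° = T_Q cos 69°  →  T_P = 0.4792 T_Q.
Vertical: T_P sin 41.6° + T_Q sin 69° = 1754.
Substituting the horizontal relation into the vertical equation gives 1.252 T_Q = 1754, so T_Q = 1401 N.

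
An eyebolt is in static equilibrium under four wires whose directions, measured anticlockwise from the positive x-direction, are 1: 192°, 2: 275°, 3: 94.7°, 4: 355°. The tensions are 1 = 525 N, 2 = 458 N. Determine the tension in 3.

T_3 ≈ 613 N

Resolve: ΣF_x = 525 cos 192° + 458 cos 275° + T_3 cos 94.7° + T_4 cos 355° = 0.
        ΣF_y = 525 sin 192° + 458 sin 275° + T_3 sin 94.7° + T_4 sin 355° = 0.
The known terms sum to (-473.6, -565.4) N, so -0.0819 T_3 + 0.9962 T_4 = 473.6 and 0.9966 T_3 − 0.0872 T_4 = 565.4.
Solving simultaneously: T_3 = 613.3 N, T_4 = 525.9 N.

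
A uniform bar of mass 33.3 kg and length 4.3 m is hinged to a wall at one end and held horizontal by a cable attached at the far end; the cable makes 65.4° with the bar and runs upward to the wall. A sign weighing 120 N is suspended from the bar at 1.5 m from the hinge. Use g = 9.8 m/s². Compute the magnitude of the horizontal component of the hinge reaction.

Take torques about the hinge: T sin 65.4° · 4.3 = 33.3×9.8×2.15 + 120×1.5 = 881.63 N·m.
So T = 881.63 / (0.9092 × 4.3) = 225.5 N.
ΣF_x = 0: H_x = T cos 65.4° = 93.87 N.

H_x ≈ 93.9 N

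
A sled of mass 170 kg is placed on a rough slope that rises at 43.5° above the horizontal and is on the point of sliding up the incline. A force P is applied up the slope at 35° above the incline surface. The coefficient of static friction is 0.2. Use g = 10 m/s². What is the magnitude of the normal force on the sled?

N ≈ 363 N

On the verge of sliding up the incline, friction equals μN and acts down the slope.
Perpendicular: N + P sin 35° = W cos 43.5° = 1233 N.
Along incline: P cos 35° = W sin 43.5° + μN  with W sin 43.5° = 1170 N.
Solving the pair for P and N: P = 1517 N, N = 362.9 N (and f = μN = 72.59 N).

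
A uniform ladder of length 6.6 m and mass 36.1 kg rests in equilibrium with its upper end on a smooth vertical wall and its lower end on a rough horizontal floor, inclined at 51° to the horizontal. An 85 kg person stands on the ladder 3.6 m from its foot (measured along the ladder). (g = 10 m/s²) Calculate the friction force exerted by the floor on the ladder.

Torques about the foot: N_wall · 6.6 sin 51° = 36.1×10×3.3 cos 51° + 85×10×3.6 cos 51° → N_wall = 521.61 N.
ΣF_x = 0: f_floor = N_wall = 521.61 N.

f ≈ 522 N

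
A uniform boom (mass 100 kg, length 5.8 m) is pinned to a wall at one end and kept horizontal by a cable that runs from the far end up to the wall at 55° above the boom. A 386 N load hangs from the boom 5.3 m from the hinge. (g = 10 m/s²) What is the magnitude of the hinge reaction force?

Take torques about the hinge: T sin 55° · 5.8 = 100×10×2.9 + 386×5.3 = 4945.8 N·m.
So T = 4945.8 / (0.8192 × 5.8) = 1041 N.
ΣF_x = 0: H_x = T cos 55° = 597.08 N.
ΣF_y = 0: H_y = (100×10 + 386) − T sin 55° = 1386 − 852.72 = 533.28 N.
|H| = √(H_x² + H_y²) = √((597.08)² + (533.28)²) = 800.56 N.

|H| ≈ 801 N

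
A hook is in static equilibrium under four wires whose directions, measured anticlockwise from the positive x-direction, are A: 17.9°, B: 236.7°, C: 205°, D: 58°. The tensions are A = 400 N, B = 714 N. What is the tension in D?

Resolve: ΣF_x = 400 cos 17.9° + 714 cos 236.7° + T_C cos 205° + T_D cos 58° = 0.
        ΣF_y = 400 sin 17.9° + 714 sin 236.7° + T_C sin 205° + T_D sin 58° = 0.
The known terms sum to (-11.36, -473.8) N, so -0.9063 T_C + 0.5299 T_D = 11.36 and -0.4226 T_C + 0.8480 T_D = 473.8.
Solving simultaneously: T_C = 443.3 N, T_D = 779.6 N.

T_D ≈ 780 N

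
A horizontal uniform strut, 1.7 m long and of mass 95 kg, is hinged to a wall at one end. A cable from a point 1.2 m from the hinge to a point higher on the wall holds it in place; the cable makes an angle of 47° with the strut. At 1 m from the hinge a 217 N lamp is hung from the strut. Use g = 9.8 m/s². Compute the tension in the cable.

T ≈ 1150 N

Take torques about the hinge: T sin 47° · 1.2 = 95×9.8×0.85 + 217×1 = 1008.4 N·m.
So T = 1008.4 / (0.7314 × 1.2) = 1149 N.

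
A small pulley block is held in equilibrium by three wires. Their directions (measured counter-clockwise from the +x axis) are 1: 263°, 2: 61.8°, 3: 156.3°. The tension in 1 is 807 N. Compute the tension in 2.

Resolve: ΣF_x = 807 cos 263° + T_2 cos 61.8° + T_3 cos 156.3° = 0.
        ΣF_y = 807 sin 263° + T_2 sin 61.8° + T_3 sin 156.3° = 0.
The known terms sum to (-98.35, -801) N, so 0.4726 T_2 − 0.9157 T_3 = 98.35 and 0.8813 T_2 + 0.4019 T_3 = 801.
Solving simultaneously: T_2 = 775.4 N, T_3 = 292.7 N.

T_2 ≈ 775 N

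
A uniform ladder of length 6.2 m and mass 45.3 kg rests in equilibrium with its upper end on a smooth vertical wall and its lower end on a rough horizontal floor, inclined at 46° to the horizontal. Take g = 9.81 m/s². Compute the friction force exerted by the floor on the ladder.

f ≈ 215 N

Torques about the foot: N_wall · 6.2 sin 46° = 45.3×9.81×3.1 cos 46° → N_wall = 214.57 N.
ΣF_x = 0: f_floor = N_wall = 214.57 N.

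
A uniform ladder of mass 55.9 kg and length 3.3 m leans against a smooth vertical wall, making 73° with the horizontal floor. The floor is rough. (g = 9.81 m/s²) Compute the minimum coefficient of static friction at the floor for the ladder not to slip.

ΣF_y = 0: N_floor = 55.9×9.81 = 548.38 N.
Torques about the foot: N_wall · 3.3 sin 73° = 55.9×9.81×1.65 cos 73° → N_wall = 83.828 N.
ΣF_x = 0: f_floor = N_wall = 83.828 N.
μ_min = f_floor / N_floor = 83.828 / 548.38 = 0.1529.

μ_min ≈ 0.153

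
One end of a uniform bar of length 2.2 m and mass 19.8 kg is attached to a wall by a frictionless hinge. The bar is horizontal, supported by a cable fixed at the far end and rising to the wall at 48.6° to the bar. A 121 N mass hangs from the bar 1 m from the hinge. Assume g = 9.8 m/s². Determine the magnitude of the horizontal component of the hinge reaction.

Take torques about the hinge: T sin 48.6° · 2.2 = 19.8×9.8×1.1 + 121×1 = 334.44 N·m.
So T = 334.44 / (0.7501 × 2.2) = 202.66 N.
ΣF_x = 0: H_x = T cos 48.6° = 134.02 N.

H_x ≈ 134 N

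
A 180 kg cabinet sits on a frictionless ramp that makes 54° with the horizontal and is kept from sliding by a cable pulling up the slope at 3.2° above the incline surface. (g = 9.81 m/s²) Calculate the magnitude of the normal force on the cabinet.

Take axes along and perpendicular to the incline. Weight components: W sin 54° = 1429 N down-slope, W cos 54° = 1038 N into the surface.
Along incline: T cos 3.2° = W sin 54° → T = 1431 N.
Perpendicular: N = W cos 54° − T sin 3.2° = 958 N.

N ≈ 958 N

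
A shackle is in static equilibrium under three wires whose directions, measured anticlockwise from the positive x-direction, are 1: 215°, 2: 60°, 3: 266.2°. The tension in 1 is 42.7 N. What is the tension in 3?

Resolve: ΣF_x = 42.7 cos 215° + T_2 cos 60° + T_3 cos 266.2° = 0.
        ΣF_y = 42.7 sin 215° + T_2 sin 60° + T_3 sin 266.2° = 0.
The known terms sum to (-34.98, -24.49) N, so 0.5000 T_2 − 0.0663 T_3 = 34.98 and 0.8660 T_2 − 0.9978 T_3 = 24.49.
Solving simultaneously: T_2 = 75.37 N, T_3 = 40.87 N.

T_3 ≈ 40.9 N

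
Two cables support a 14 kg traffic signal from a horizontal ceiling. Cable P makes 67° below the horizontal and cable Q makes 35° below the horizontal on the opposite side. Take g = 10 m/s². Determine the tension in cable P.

T_P ≈ 117 N

Weight W = 14 × 10 = 140 N acts straight down.
Horizontal: T_P cos 67° = T_Q cos 35°  →  T_Q = 0.477 T_P.
Vertical: T_P sin 67° + T_Q sin 35° = 140.
Substituting the horizontal relation into the vertical equation gives 1.194 T_P = 140, so T_P = 117.2 N.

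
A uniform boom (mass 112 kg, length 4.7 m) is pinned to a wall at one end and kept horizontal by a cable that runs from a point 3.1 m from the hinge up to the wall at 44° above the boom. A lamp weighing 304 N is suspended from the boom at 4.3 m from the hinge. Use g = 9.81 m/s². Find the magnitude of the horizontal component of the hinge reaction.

H_x ≈ 1300 N

Take torques about the hinge: T sin 44° · 3.1 = 112×9.81×2.35 + 304×4.3 = 3889.2 N·m.
So T = 3889.2 / (0.6947 × 3.1) = 1806 N.
ΣF_x = 0: H_x = T cos 44° = 1299.2 N.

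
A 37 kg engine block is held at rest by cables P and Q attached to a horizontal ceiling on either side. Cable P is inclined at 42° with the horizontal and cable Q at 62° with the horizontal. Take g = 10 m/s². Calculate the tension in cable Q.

Weight W = 37 × 10 = 370 N acts straight down.
Horizontal: T_P cos 42° = T_Q cos 62°  →  T_P = 0.6317 T_Q.
Vertical: T_P sin 42° + T_Q sin 62° = 370.
Substituting the horizontal relation into the vertical equation gives 1.306 T_Q = 370, so T_Q = 283.4 N.

T_Q ≈ 283 N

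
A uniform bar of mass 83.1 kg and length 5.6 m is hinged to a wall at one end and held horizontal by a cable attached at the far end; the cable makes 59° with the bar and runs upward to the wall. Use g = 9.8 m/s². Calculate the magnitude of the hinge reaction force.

|H| ≈ 475 N

Take torques about the hinge: T sin 59° · 5.6 = 83.1×9.8×2.8 = 2280.3 N·m.
So T = 2280.3 / (0.8572 × 5.6) = 475.04 N.
ΣF_x = 0: H_x = T cos 59° = 244.66 N.
ΣF_y = 0: H_y = (83.1×9.8) − T sin 59° = 814.38 − 407.19 = 407.19 N.
|H| = √(H_x² + H_y²) = √((244.66)² + (407.19)²) = 475.04 N.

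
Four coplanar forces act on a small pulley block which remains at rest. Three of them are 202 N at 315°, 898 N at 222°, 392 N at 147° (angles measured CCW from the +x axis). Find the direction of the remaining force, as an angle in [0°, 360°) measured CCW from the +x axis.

Sum the known components: ΣF_x = -853.3 N, ΣF_y = -530.2 N.
For equilibrium the remaining force must supply (−ΣF_x, −ΣF_y) = (853.3, 530.2) N.
Magnitude = √((853.3)² + (530.2)²) = 1005 N; direction = atan2(530.2, 853.3) = 31.9°.

θ ≈ 31.9°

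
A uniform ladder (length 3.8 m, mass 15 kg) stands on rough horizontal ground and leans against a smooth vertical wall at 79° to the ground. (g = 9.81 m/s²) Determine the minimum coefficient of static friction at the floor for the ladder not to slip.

μ_min ≈ 0.0972

ΣF_y = 0: N_floor = 15×9.81 = 147.15 N.
Torques about the foot: N_wall · 3.8 sin 79° = 15×9.81×1.9 cos 79° → N_wall = 14.302 N.
ΣF_x = 0: f_floor = N_wall = 14.302 N.
μ_min = f_floor / N_floor = 14.302 / 147.15 = 0.09719.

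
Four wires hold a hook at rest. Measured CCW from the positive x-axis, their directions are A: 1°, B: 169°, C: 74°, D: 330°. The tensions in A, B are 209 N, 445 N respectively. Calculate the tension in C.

Resolve: ΣF_x = 209 cos 1° + 445 cos 169° + T_C cos 74° + T_D cos 330° = 0.
        ΣF_y = 209 sin 1° + 445 sin 169° + T_C sin 74° + T_D sin 330° = 0.
The known terms sum to (-227.9, 88.56) N, so 0.2756 T_C + 0.8660 T_D = 227.9 and 0.9613 T_C − 0.5000 T_D = -88.56.
Solving simultaneously: T_C = 38.37 N, T_D = 250.9 N.

T_C ≈ 38.4 N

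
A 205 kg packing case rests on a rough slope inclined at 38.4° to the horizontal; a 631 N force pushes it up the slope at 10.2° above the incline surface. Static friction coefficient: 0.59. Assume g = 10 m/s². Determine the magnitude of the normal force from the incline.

Axes along / perpendicular to the incline. W sin 38.4° = 1273 N down-slope; W cos 38.4° = 1607 N into the surface.
Perpendicular: N = W cos 38.4° − P sin 10.2° = 1607 − 111.7 = 1495 N.
Along incline: P cos 10.2° + f = W sin 38.4° (friction acts up-slope) → f = 1273 − 621 = 652.3 N.
|f| = 652.3 N ≤ μN = 882 N, so the packing case is indeed static.

N ≈ 1490 N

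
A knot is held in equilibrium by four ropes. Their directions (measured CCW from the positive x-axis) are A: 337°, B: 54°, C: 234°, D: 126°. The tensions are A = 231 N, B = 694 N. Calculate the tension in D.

T_D ≈ 237 N

Resolve: ΣF_x = 231 cos 337° + 694 cos 54° + T_C cos 234° + T_D cos 126° = 0.
        ΣF_y = 231 sin 337° + 694 sin 54° + T_C sin 234° + T_D sin 126° = 0.
The known terms sum to (620.6, 471.2) N, so -0.5878 T_C − 0.5878 T_D = -620.6 and -0.8090 T_C + 0.8090 T_D = -471.2.
Solving simultaneously: T_C = 819.1 N, T_D = 236.7 N.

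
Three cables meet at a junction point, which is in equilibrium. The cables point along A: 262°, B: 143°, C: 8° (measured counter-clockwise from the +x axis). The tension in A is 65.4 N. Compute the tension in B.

T_B ≈ 88.9 N

Resolve: ΣF_x = 65.4 cos 262° + T_B cos 143° + T_C cos 8° = 0.
        ΣF_y = 65.4 sin 262° + T_B sin 143° + T_C sin 8° = 0.
The known terms sum to (-9.102, -64.76) N, so -0.7986 T_B + 0.9903 T_C = 9.102 and 0.6018 T_B + 0.1392 T_C = 64.76.
Solving simultaneously: T_B = 88.91 N, T_C = 80.89 N.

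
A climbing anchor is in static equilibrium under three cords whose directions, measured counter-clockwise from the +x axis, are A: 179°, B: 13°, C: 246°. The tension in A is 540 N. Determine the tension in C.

Resolve: ΣF_x = 540 cos 179° + T_B cos 13° + T_C cos 246° = 0.
        ΣF_y = 540 sin 179° + T_B sin 13° + T_C sin 246° = 0.
The known terms sum to (-539.9, 9.424) N, so 0.9744 T_B − 0.4067 T_C = 539.9 and 0.2250 T_B − 0.9135 T_C = -9.424.
Solving simultaneously: T_B = 622.4 N, T_C = 163.6 N.

T_C ≈ 164 N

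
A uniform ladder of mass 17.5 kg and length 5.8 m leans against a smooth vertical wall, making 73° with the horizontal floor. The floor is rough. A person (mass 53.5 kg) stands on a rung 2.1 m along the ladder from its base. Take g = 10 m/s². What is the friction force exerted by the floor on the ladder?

f ≈ 86 N

Torques about the foot: N_wall · 5.8 sin 73° = 17.5×10×2.9 cos 73° + 53.5×10×2.1 cos 73° → N_wall = 85.974 N.
ΣF_x = 0: f_floor = N_wall = 85.974 N.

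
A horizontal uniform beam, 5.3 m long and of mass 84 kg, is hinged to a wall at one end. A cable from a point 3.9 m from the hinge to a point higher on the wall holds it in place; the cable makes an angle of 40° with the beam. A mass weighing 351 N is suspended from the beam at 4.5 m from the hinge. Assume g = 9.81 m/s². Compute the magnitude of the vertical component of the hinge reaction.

Take torques about the hinge: T sin 40° · 3.9 = 84×9.81×2.65 + 351×4.5 = 3763.2 N·m.
So T = 3763.2 / (0.6428 × 3.9) = 1501.2 N.
ΣF_y = 0: H_y = (84×9.81 + 351) − T sin 40° = 1175 − 964.92 = 210.12 N.

|H_y| ≈ 210 N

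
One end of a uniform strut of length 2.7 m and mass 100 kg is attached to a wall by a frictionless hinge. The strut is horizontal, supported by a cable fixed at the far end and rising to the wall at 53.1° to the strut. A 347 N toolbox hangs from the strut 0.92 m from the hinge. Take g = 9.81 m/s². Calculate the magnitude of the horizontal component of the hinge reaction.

Take torques about the hinge: T sin 53.1° · 2.7 = 100×9.81×1.35 + 347×0.92 = 1643.6 N·m.
So T = 1643.6 / (0.7997 × 2.7) = 761.22 N.
ΣF_x = 0: H_x = T cos 53.1° = 457.05 N.

H_x ≈ 457 N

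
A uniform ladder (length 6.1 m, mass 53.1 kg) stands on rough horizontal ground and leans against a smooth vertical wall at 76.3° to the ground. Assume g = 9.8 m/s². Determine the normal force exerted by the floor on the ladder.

ΣF_y = 0: N_floor = 53.1×9.8 = 520.38 N.

N_floor ≈ 520 N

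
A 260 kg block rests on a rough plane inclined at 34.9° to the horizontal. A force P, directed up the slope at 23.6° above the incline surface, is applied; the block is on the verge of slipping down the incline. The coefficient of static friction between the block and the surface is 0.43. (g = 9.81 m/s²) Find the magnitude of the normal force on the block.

N ≈ 1790 N

On the verge of sliding down the incline, friction equals μN and acts up the slope.
Perpendicular: N + P sin 23.6° = W cos 34.9° = 2092 N.
Along incline: P cos 23.6° + μN = W sin 34.9° with W sin 34.9° = 1459 N.
Solving the pair for P and N: P = 752.2 N, N = 1791 N (and f = μN = 770 N).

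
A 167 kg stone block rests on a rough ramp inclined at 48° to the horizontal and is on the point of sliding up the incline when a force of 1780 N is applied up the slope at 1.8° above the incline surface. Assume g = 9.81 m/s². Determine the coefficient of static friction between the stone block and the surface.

μ ≈ 0.540

On the verge of sliding up the incline, friction is at its maximum μN and acts down the slope.
Perpendicular to incline: N = W cos 48° − P sin 1.8° = 1096 − 55.91 = 1040 N.
Along incline: P cos 1.8° − μN = W sin 48° → μ = −(W sin 48° − P cos 1.8°) / N = 0.5399.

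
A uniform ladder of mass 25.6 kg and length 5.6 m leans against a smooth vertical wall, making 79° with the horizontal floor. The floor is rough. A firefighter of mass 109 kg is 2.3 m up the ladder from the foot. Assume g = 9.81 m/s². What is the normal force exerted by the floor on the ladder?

N_floor ≈ 1320 N

ΣF_y = 0: N_floor = 25.6×9.81 + 109×9.81 = 1320.4 N.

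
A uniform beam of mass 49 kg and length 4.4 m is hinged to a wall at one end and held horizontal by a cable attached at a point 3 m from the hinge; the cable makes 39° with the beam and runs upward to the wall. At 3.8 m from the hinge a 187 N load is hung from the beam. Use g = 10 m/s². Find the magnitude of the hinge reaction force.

|H| ≈ 741 N

Take torques about the hinge: T sin 39° · 3 = 49×10×2.2 + 187×3.8 = 1788.6 N·m.
So T = 1788.6 / (0.6293 × 3) = 947.37 N.
ΣF_x = 0: H_x = T cos 39° = 736.25 N.
ΣF_y = 0: H_y = (49×10 + 187) − T sin 39° = 677 − 596.2 = 80.8 N.
|H| = √(H_x² + H_y²) = √((736.25)² + (80.8)²) = 740.67 N.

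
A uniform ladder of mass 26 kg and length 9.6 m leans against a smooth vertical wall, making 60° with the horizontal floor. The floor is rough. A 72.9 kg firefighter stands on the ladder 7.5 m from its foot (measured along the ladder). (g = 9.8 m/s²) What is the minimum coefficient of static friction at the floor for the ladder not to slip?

ΣF_y = 0: N_floor = 26×9.8 + 72.9×9.8 = 969.22 N.
Torques about the foot: N_wall · 9.6 sin 60° = 26×9.8×4.8 cos 60° + 72.9×9.8×7.5 cos 60° → N_wall = 395.8 N.
ΣF_x = 0: f_floor = N_wall = 395.8 N.
μ_min = f_floor / N_floor = 395.8 / 969.22 = 0.4084.

μ_min ≈ 0.408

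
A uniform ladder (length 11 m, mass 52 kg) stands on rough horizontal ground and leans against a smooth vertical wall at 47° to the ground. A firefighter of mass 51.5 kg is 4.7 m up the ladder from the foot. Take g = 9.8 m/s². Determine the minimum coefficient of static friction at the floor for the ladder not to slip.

ΣF_y = 0: N_floor = 52×9.8 + 51.5×9.8 = 1014.3 N.
Torques about the foot: N_wall · 11 sin 47° = 52×9.8×5.5 cos 47° + 51.5×9.8×4.7 cos 47° → N_wall = 438.7 N.
ΣF_x = 0: f_floor = N_wall = 438.7 N.
μ_min = f_floor / N_floor = 438.7 / 1014.3 = 0.4325.

μ_min ≈ 0.433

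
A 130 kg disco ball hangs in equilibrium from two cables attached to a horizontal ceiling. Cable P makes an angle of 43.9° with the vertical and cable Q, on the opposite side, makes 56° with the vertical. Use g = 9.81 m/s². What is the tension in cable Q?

T_Q ≈ 898 N

Angles from the horizontal: cable P is 90° − 43.9° = 46.1°, cable Q is 90° − 56° = 34°.
Weight W = 130 × 9.81 = 1275 N acts straight down.
Horizontal: T_P cos 46.1° = T_Q cos 34°  →  T_P = 1.196 T_Q.
Vertical: T_P sin 46.1° + T_Q sin 34° = 1275.
Substituting the horizontal relation into the vertical equation gives 1.421 T_Q = 1275, so T_Q = 897.7 N.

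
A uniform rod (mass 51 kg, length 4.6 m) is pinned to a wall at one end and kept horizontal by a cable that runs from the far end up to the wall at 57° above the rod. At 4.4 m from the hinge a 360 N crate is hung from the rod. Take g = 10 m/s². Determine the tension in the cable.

T ≈ 715 N

Take torques about the hinge: T sin 57° · 4.6 = 51×10×2.3 + 360×4.4 = 2757 N·m.
So T = 2757 / (0.8387 × 4.6) = 714.64 N.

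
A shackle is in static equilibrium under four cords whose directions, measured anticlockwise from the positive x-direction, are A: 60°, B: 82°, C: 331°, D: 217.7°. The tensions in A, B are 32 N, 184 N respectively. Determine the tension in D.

Resolve: ΣF_x = 32 cos 60° + 184 cos 82° + T_C cos 331° + T_D cos 217.7° = 0.
        ΣF_y = 32 sin 60° + 184 sin 82° + T_C sin 331° + T_D sin 217.7° = 0.
The known terms sum to (41.61, 209.9) N, so 0.8746 T_C − 0.7912 T_D = -41.61 and -0.4848 T_C − 0.6115 T_D = -209.9.
Solving simultaneously: T_C = 153.1 N, T_D = 221.9 N.

T_D ≈ 222 N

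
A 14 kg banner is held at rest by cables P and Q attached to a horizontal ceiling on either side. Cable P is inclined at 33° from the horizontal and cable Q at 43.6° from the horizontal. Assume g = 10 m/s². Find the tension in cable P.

Weight W = 14 × 10 = 140 N acts straight down.
Horizontal: T_P cos 33° = T_Q cos 43.6°  →  T_Q = 1.158 T_P.
Vertical: T_P sin 33° + T_Q sin 43.6° = 140.
Substituting the horizontal relation into the vertical equation gives 1.343 T_P = 140, so T_P = 104.2 N.

T_P ≈ 104 N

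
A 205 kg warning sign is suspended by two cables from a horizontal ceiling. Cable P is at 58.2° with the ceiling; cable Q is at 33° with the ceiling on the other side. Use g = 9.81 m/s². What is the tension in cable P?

T_P ≈ 1690 N

Weight W = 205 × 9.81 = 2011 N acts straight down.
Horizontal: T_P cos 58.2° = T_Q cos 33°  →  T_Q = 0.6283 T_P.
Vertical: T_P sin 58.2° + T_Q sin 33° = 2011.
Substituting the horizontal relation into the vertical equation gives 1.192 T_P = 2011, so T_P = 1687 N.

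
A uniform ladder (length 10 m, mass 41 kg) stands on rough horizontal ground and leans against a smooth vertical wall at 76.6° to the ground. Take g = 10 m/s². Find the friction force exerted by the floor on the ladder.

f ≈ 48.8 N

Torques about the foot: N_wall · 10 sin 76.6° = 41×10×5 cos 76.6° → N_wall = 48.838 N.
ΣF_x = 0: f_floor = N_wall = 48.838 N.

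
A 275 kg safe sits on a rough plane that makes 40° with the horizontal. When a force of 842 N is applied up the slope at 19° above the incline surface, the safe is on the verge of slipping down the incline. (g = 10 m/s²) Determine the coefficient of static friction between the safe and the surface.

On the verge of sliding down the incline, friction is at its maximum μN and acts up the slope.
Perpendicular to incline: N = W cos 40° − P sin 19° = 2107 − 274.1 = 1832 N.
Along incline: P cos 19° + μN = W sin 40° → μ = (W sin 40° − P cos 19°) / N = 0.5302.

μ ≈ 0.530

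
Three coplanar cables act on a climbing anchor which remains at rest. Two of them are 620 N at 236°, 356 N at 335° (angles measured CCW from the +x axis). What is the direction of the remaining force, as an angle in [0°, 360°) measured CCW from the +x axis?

Sum the known components: ΣF_x = -24.05 N, ΣF_y = -664.5 N.
For equilibrium the remaining force must supply (−ΣF_x, −ΣF_y) = (24.05, 664.5) N.
Magnitude = √((24.05)² + (664.5)²) = 664.9 N; direction = atan2(664.5, 24.05) = 87.9°.

θ ≈ 87.9°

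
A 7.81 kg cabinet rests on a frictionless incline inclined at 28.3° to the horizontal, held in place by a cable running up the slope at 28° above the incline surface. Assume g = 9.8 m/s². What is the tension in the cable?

Take axes along and perpendicular to the incline. Weight components: W sin 28.3° = 36.29 N down-slope, W cos 28.3° = 67.39 N into the surface.
Along incline: T cos 28° = W sin 28.3° → T = 41.1 N.
Perpendicular: N = W cos 28.3° − T sin 28° = 48.1 N.

T ≈ 41.1 N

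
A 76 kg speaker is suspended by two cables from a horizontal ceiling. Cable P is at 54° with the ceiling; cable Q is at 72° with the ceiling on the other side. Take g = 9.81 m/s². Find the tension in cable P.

Weight W = 76 × 9.81 = 745.6 N acts straight down.
Horizontal: T_P cos 54° = T_Q cos 72°  →  T_Q = 1.902 T_P.
Vertical: T_P sin 54° + T_Q sin 72° = 745.6.
Substituting the horizontal relation into the vertical equation gives 2.618 T_P = 745.6, so T_P = 284.8 N.

T_P ≈ 285 N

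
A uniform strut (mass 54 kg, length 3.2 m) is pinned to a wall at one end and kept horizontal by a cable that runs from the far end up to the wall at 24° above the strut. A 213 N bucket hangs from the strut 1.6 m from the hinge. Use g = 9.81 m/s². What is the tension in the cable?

Take torques about the hinge: T sin 24° · 3.2 = 54×9.81×1.6 + 213×1.6 = 1188.4 N·m.
So T = 1188.4 / (0.4067 × 3.2) = 913.05 N.

T ≈ 913 N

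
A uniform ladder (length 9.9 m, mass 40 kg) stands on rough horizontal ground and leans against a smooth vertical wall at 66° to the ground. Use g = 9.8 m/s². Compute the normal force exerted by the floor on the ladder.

ΣF_y = 0: N_floor = 40×9.8 = 392 N.

N_floor ≈ 392 N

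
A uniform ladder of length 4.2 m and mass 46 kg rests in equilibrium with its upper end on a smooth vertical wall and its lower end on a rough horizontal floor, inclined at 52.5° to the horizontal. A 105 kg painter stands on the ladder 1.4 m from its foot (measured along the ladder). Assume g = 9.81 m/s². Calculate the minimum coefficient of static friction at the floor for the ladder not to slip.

ΣF_y = 0: N_floor = 46×9.81 + 105×9.81 = 1481.3 N.
Torques about the foot: N_wall · 4.2 sin 52.5° = 46×9.81×2.1 cos 52.5° + 105×9.81×1.4 cos 52.5° → N_wall = 436.59 N.
ΣF_x = 0: f_floor = N_wall = 436.59 N.
μ_min = f_floor / N_floor = 436.59 / 1481.3 = 0.2947.

μ_min ≈ 0.295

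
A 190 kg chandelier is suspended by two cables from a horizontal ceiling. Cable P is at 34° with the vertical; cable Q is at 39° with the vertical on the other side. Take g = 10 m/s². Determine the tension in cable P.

T_P ≈ 1250 N

Angles from the horizontal: cable P is 90° − 34° = 56°, cable Q is 90° − 39° = 51°.
Weight W = 190 × 10 = 1900 N acts straight down.
Horizontal: T_P cos 56° = T_Q cos 51°  →  T_Q = 0.8886 T_P.
Vertical: T_P sin 56° + T_Q sin 51° = 1900.
Substituting the horizontal relation into the vertical equation gives 1.52 T_P = 1900, so T_P = 1250 N.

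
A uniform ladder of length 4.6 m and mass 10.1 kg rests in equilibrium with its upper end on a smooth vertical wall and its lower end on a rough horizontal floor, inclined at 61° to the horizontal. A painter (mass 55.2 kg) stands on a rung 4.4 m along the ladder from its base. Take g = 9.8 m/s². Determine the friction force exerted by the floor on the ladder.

f ≈ 314 N

Torques about the foot: N_wall · 4.6 sin 61° = 10.1×9.8×2.3 cos 61° + 55.2×9.8×4.4 cos 61° → N_wall = 314.25 N.
ΣF_x = 0: f_floor = N_wall = 314.25 N.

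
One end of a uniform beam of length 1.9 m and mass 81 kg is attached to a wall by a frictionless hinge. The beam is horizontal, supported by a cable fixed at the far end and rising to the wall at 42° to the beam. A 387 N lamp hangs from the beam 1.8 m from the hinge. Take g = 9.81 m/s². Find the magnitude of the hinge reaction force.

Take torques about the hinge: T sin 42° · 1.9 = 81×9.81×0.95 + 387×1.8 = 1451.5 N·m.
So T = 1451.5 / (0.6691 × 1.9) = 1141.7 N.
ΣF_x = 0: H_x = T cos 42° = 848.44 N.
ΣF_y = 0: H_y = (81×9.81 + 387) − T sin 42° = 1181.6 − 763.94 = 417.67 N.
|H| = √(H_x² + H_y²) = √((848.44)² + (417.67)²) = 945.67 N.

|H| ≈ 946 N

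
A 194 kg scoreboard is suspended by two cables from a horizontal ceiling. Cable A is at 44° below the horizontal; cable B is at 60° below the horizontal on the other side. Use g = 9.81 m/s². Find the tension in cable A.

Weight W = 194 × 9.81 = 1903 N acts straight down.
Horizontal: T_A cos 44° = T_B cos 60°  →  T_B = 1.439 T_A.
Vertical: T_A sin 44° + T_B sin 60° = 1903.
Substituting the horizontal relation into the vertical equation gives 1.941 T_A = 1903, so T_A = 980.7 N.

T_A ≈ 981 N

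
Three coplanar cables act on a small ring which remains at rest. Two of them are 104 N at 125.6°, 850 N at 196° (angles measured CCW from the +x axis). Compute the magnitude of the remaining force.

Sum the known components: ΣF_x = -877.6 N, ΣF_y = -149.7 N.
For equilibrium the remaining force must supply (−ΣF_x, −ΣF_y) = (877.6, 149.7) N.
Magnitude = √((877.6)² + (149.7)²) = 890.3 N; direction = atan2(149.7, 877.6) = 9.7°.

F ≈ 890 N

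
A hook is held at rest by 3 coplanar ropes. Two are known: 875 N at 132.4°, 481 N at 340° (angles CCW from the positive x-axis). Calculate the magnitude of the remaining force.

Sum the known components: ΣF_x = -138 N, ΣF_y = 481.6 N.
For equilibrium the remaining force must supply (−ΣF_x, −ΣF_y) = (138, -481.6) N.
Magnitude = √((138)² + (-481.6)²) = 501 N; direction = atan2(-481.6, 138) = 286.0°.

F ≈ 501 N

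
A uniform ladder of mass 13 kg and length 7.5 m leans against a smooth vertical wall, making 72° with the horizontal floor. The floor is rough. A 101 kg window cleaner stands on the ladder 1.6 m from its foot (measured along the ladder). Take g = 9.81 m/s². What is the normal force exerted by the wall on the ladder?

N_wall ≈ 89.4 N

Torques about the foot: N_wall · 7.5 sin 72° = 13×9.81×3.75 cos 72° + 101×9.81×1.6 cos 72° → N_wall = 89.398 N.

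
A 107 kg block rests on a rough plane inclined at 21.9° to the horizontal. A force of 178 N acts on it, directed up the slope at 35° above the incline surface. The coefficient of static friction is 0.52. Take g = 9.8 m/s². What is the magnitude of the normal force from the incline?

Axes along / perpendicular to the incline. W sin 21.9° = 391.1 N down-slope; W cos 21.9° = 972.9 N into the surface.
Perpendicular: N = W cos 21.9° − P sin 35° = 972.9 − 102.1 = 870.8 N.
Along incline: P cos 35° + f = W sin 21.9° (friction acts up-slope) → f = 391.1 − 145.8 = 245.3 N.
|f| = 245.3 N ≤ μN = 452.8 N, so the block is indeed static.

N ≈ 871 N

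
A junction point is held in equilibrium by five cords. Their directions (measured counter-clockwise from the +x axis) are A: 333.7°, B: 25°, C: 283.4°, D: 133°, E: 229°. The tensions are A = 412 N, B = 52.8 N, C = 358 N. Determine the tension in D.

Resolve: ΣF_x = 412 cos 333.7° + 52.8 cos 25° + 358 cos 283.4° + T_D cos 133° + T_E cos 229° = 0.
        ΣF_y = 412 sin 333.7° + 52.8 sin 25° + 358 sin 283.4° + T_D sin 133° + T_E sin 229° = 0.
The known terms sum to (500.2, -508.5) N, so -0.6820 T_D − 0.6561 T_E = -500.2 and 0.7314 T_D − 0.7547 T_E = 508.5.
Solving simultaneously: T_D = 715 N, T_E = 19.12 N.

T_D ≈ 715 N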